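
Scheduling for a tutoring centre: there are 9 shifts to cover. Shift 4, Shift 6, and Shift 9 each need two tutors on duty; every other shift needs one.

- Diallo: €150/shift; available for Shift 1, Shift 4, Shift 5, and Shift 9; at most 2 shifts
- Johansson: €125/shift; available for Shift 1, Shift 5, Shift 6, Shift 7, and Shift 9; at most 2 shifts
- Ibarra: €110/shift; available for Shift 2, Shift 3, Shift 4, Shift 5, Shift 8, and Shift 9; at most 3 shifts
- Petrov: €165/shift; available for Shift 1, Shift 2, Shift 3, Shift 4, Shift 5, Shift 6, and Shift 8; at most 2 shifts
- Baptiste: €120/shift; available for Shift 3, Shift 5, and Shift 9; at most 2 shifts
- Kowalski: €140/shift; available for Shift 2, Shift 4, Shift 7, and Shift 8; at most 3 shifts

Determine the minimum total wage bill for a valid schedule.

Shift 6 can only be covered by Johansson and Petrov, so that assignment is forced.
Picking the cheapest available tutor for each shift independently would cost €1460, but that ignores the shift limits.
An optimal schedule: Shift 1→Diallo, Shift 2→Kowalski, Shift 3→Ibarra, Shift 4→Ibarra+Kowalski, Shift 5→Baptiste, Shift 6→Johansson+Petrov, Shift 7→Johansson, Shift 8→Kowalski, Shift 9→Ibarra+Baptiste.
Total: 150 + 140 + 110 + 110 + 140 + 120 + 125 + 165 + 125 + 140 + 110 + 120 = €1555.

€1555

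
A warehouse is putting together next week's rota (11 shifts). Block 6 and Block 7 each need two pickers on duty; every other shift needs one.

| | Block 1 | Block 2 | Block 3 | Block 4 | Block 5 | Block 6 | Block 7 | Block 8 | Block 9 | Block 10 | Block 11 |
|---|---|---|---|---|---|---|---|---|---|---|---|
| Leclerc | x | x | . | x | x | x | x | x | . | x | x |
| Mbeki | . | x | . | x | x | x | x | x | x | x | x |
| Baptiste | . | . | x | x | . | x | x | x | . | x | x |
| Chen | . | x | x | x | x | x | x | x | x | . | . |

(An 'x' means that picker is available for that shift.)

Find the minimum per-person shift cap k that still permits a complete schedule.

With 4 pickers and 13 worker-slots to fill, someone must work at least ⌈13/4⌉ = 4 shifts, so k ≥ 4.
k = 4 works: Block 1→Leclerc, Block 2→Leclerc, Block 3→Baptiste, Block 4→Mbeki, Block 5→Leclerc, Block 6→Baptiste+Chen, Block 7→Baptiste+Chen, Block 8→Mbeki, Block 9→Mbeki, Block 10→Leclerc, Block 11→Mbeki.
Loads: Leclerc 4, Mbeki 4, Baptiste 3, Chen 2 — all ≤ 4.

4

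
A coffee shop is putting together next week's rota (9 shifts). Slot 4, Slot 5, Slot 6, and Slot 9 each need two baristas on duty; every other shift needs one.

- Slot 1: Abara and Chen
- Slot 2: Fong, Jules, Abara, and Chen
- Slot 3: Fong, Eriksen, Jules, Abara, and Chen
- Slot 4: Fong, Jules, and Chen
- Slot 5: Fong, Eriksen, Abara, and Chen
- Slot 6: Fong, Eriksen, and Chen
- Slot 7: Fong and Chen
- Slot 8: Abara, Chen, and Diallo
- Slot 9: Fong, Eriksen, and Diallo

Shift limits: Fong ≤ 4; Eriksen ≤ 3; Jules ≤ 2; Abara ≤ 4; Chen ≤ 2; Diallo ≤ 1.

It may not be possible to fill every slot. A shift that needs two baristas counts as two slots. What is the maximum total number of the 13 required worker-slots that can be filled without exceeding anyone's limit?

13

Total capacity across all baristas is 4+3+2+4+2+1 = 16, and 13 slots are needed, so at most 13 can be filled.
An assignment achieving 13: Slot 1→Abara, Slot 2→Jules, Slot 3→Abara, Slot 4→Fong+Jules, Slot 5→Eriksen+Abara, Slot 6→Fong+Eriksen, Slot 7→Fong, Slot 8→Abara, Slot 9→Fong+Eriksen.
Loads: Fong 4/4, Eriksen 3/3, Jules 2/2, Abara 4/4, Chen 0/2, Diallo 0/1.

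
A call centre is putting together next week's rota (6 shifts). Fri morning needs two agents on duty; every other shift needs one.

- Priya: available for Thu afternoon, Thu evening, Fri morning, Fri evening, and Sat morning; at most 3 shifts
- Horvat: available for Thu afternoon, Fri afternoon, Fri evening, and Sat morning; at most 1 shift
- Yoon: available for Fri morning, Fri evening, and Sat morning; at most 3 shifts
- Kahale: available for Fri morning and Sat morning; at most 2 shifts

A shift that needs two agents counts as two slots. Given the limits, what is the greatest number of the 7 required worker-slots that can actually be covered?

Total capacity across all agents is 3+1+3+2 = 9, and 7 slots are needed, so at most 7 can be filled.
An assignment achieving 7: Thu afternoon→Priya, Thu evening→Priya, Fri morning→Priya+Yoon, Fri afternoon→Horvat, Fri evening→Yoon, Sat morning→Yoon.
Loads: Priya 3/3, Horvat 1/1, Yoon 3/3, Kahale 0/2.

7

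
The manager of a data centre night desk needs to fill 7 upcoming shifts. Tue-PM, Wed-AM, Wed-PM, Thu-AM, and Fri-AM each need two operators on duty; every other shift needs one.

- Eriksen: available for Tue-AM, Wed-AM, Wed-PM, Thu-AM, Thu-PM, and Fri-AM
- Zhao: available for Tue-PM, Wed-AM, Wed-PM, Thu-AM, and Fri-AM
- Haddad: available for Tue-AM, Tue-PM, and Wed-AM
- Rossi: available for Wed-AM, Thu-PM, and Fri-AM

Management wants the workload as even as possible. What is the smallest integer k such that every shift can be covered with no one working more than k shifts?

3

With 4 operators and 12 worker-slots to fill, someone must work at least ⌈12/4⌉ = 3 shifts, so k ≥ 3.
k = 3 works: Tue-AM→Haddad, Tue-PM→Zhao+Haddad, Wed-AM→Haddad+Rossi, Wed-PM→Eriksen+Zhao, Thu-AM→Eriksen+Zhao, Thu-PM→Rossi, Fri-AM→Eriksen+Rossi.
Loads: Eriksen 3, Zhao 3, Haddad 3, Rossi 3 — all ≤ 3.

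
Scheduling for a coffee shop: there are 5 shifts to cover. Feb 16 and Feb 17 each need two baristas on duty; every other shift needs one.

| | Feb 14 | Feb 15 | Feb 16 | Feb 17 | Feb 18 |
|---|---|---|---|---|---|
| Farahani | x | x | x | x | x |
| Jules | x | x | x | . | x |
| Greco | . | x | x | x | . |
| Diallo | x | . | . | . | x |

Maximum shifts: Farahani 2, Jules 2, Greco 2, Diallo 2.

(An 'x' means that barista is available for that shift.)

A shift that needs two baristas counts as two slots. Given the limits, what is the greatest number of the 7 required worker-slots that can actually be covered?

7

Total capacity across all baristas is 2+2+2+2 = 8, and 7 slots are needed, so at most 7 can be filled.
An assignment achieving 7: Feb 14→Farahani, Feb 15→Jules, Feb 16→Jules+Greco, Feb 17→Farahani+Greco, Feb 18→Diallo.
Loads: Farahani 2/2, Jules 2/2, Greco 2/2, Diallo 1/2.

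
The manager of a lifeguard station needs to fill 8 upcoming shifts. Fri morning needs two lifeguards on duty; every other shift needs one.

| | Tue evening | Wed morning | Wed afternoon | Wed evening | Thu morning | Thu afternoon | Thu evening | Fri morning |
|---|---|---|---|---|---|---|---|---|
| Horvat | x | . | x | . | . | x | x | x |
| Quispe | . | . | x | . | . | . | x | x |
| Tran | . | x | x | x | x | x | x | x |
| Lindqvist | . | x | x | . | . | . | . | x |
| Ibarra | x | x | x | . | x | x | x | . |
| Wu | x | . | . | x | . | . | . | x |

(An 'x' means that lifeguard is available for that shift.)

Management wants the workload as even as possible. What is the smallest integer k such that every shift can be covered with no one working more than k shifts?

2

With 6 lifeguards and 9 worker-slots to fill, someone must work at least ⌈9/6⌉ = 2 shifts, so k ≥ 2.
k = 2 works: Tue evening→Horvat, Wed morning→Lindqvist, Wed afternoon→Quispe, Wed evening→Tran, Thu morning→Tran, Thu afternoon→Horvat, Thu evening→Quispe, Fri morning→Lindqvist+Wu.
Loads: Horvat 2, Quispe 2, Tran 2, Lindqvist 2, Ibarra 0, Wu 1 — all ≤ 2.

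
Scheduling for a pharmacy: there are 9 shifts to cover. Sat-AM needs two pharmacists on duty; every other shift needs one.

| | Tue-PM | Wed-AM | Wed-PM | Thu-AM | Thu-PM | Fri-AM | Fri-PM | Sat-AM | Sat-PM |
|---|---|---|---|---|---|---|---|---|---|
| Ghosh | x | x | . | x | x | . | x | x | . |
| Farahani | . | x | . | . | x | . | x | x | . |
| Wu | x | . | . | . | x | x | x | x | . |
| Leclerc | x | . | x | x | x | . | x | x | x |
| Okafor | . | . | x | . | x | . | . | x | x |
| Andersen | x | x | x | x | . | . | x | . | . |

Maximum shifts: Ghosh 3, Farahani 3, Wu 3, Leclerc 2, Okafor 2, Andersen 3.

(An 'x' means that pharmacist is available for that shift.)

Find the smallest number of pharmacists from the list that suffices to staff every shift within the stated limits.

10 slots to fill and no one can take more than 3, so at least ⌈10/3⌉ = 4 pharmacists are needed.
Ghosh, Farahani, Wu, and Leclerc alone can cover everything: Tue-PM→Ghosh, Wed-AM→Ghosh, Wed-PM→Leclerc, Thu-AM→Ghosh, Thu-PM→Farahani, Fri-AM→Wu, Fri-PM→Farahani, Sat-AM→Farahani+Wu, Sat-PM→Leclerc.

4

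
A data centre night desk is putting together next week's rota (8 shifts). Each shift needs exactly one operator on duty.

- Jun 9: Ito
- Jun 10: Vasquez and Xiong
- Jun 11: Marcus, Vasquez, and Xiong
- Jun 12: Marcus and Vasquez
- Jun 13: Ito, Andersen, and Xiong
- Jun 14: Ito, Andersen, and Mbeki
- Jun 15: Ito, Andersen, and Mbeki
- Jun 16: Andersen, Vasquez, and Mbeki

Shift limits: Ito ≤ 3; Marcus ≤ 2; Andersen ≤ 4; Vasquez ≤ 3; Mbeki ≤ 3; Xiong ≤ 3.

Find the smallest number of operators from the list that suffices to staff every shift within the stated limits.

8 slots to fill and no one can take more than 4, so at least ⌈8/4⌉ = 2 operators are needed.
Any 2 operators together have capacity at most 4+3 = 7 < 8 slots, so 2 can never suffice.
Ito, Andersen, and Vasquez alone can cover everything: Jun 9→Ito, Jun 10→Vasquez, Jun 11→Vasquez, Jun 12→Vasquez, Jun 13→Ito, Jun 14→Ito, Jun 15→Andersen, Jun 16→Andersen.

3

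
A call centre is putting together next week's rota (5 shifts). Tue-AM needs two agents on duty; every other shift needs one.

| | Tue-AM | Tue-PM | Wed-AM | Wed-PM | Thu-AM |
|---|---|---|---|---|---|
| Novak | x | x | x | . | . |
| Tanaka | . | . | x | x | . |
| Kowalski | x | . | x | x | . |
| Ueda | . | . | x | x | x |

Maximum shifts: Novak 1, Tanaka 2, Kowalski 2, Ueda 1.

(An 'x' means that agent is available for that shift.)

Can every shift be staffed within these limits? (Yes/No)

No

Total capacity is 6 and 6 slots are needed, so capacity alone doesn't rule it out.
Shifts {Tue-AM, Tue-PM} need 3 worker-slots in total, but the agents available for any of those shifts (Novak and Kowalski) can supply at most 2 among them. So no valid schedule exists.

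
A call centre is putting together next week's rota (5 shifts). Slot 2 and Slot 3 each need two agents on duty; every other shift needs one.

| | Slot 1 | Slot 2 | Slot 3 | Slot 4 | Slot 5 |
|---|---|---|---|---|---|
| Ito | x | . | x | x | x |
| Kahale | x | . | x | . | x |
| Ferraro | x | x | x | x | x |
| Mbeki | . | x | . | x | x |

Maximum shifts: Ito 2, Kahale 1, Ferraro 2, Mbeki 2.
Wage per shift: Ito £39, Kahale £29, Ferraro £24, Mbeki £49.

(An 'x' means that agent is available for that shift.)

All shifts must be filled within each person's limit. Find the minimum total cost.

£253

Slot 2 can only be covered by Ferraro and Mbeki, so that assignment is forced.
Picking the cheapest available agent for each shift independently would cost £198, but that ignores the shift limits.
An optimal schedule: Slot 1→Ito, Slot 2→Ferraro+Mbeki, Slot 3→Ito+Kahale, Slot 4→Ferraro, Slot 5→Mbeki.
Total: 39 + 24 + 49 + 39 + 29 + 24 + 49 = £253.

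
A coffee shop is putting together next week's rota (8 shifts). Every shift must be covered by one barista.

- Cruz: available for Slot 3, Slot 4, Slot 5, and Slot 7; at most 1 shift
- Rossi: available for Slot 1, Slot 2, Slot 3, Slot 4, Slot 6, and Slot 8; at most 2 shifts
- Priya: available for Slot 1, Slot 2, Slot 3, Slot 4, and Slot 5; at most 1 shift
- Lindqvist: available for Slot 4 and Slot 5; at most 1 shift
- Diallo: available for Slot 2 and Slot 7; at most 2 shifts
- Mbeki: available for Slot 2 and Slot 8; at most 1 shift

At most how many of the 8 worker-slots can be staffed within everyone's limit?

Total capacity across all baristas is 1+2+1+1+2+1 = 8, and 8 slots are needed, so at most 8 can be filled.
An assignment achieving 8: Slot 1→Rossi, Slot 2→Diallo, Slot 3→Cruz, Slot 4→Lindqvist, Slot 5→Priya, Slot 6→Rossi, Slot 7→Diallo, Slot 8→Mbeki.
Loads: Cruz 1/1, Rossi 2/2, Priya 1/1, Lindqvist 1/1, Diallo 2/2, Mbeki 1/1.

8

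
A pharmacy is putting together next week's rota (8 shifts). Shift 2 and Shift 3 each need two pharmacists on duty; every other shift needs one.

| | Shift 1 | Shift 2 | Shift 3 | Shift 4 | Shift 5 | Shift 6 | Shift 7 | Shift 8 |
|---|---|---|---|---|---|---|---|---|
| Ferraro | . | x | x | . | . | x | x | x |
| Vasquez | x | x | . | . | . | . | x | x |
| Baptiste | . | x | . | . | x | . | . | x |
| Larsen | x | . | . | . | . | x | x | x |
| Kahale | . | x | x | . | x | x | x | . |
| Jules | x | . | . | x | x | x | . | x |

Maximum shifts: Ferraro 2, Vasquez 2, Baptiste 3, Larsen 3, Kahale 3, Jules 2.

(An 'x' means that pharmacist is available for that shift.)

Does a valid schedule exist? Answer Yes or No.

Shift 3 can only be covered by Ferraro and Kahale, so that assignment is forced.
Shift 4 can only be covered by Jules, so that assignment is forced.
One valid schedule: Shift 1→Vasquez, Shift 2→Baptiste+Kahale, Shift 3→Ferraro+Kahale, Shift 4→Jules, Shift 5→Baptiste, Shift 6→Ferraro, Shift 7→Vasquez, Shift 8→Baptiste.
Loads: Ferraro 2/2, Vasquez 2/2, Baptiste 3/3, Larsen 0/3, Kahale 2/3, Jules 1/2 — all within limits.

Yes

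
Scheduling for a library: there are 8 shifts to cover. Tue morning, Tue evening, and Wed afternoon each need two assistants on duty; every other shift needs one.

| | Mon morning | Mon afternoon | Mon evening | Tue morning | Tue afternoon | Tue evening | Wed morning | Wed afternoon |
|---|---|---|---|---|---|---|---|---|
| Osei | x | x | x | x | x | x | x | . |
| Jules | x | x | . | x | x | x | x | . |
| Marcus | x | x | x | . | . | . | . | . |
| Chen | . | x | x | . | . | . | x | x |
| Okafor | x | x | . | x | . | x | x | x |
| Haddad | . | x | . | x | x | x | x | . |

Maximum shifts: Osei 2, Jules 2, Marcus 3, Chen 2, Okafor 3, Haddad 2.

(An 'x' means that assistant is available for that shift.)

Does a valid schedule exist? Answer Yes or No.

Yes

Wed afternoon can only be covered by Chen and Okafor, so that assignment is forced.
One valid schedule: Mon morning→Jules, Mon afternoon→Marcus, Mon evening→Osei, Tue morning→Okafor+Haddad, Tue afternoon→Osei, Tue evening→Okafor+Haddad, Wed morning→Jules, Wed afternoon→Chen+Okafor.
Loads: Osei 2/2, Jules 2/2, Marcus 1/3, Chen 1/2, Okafor 3/3, Haddad 2/2 — all within limits.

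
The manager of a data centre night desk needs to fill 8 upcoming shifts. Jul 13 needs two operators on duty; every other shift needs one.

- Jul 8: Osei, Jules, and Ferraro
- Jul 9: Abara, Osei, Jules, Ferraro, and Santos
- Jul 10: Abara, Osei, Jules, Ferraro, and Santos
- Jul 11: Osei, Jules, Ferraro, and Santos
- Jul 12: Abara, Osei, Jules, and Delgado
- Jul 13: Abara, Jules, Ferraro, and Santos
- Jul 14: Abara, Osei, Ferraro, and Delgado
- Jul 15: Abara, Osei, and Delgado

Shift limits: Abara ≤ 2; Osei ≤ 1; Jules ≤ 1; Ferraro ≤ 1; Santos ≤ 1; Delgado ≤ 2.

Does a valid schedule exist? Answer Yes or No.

Total capacity is 2+1+1+1+1+2 = 8 but 9 worker-slots are needed — infeasible.

No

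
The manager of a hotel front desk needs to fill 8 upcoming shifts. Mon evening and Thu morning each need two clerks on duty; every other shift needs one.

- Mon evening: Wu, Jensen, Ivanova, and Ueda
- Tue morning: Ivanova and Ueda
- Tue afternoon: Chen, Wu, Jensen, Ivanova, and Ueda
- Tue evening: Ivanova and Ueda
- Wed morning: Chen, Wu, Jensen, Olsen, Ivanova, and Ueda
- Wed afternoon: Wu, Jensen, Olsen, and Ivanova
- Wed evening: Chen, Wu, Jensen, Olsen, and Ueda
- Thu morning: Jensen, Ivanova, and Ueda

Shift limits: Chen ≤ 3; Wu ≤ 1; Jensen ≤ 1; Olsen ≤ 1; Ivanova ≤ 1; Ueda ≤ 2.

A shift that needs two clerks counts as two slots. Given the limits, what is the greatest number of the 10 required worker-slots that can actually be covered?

Total capacity across all clerks is 3+1+1+1+1+2 = 9, and 10 slots are needed, so at most 9 can be filled.
An assignment achieving 9: Mon evening→Wu, Tue morning→Ivanova, Tue afternoon→Chen, Tue evening→Ueda, Wed morning→Chen, Wed afternoon→Olsen, Wed evening→Chen, Thu morning→Jensen+Ueda.
Loads: Chen 3/3, Wu 1/1, Jensen 1/1, Olsen 1/1, Ivanova 1/1, Ueda 2/2.

9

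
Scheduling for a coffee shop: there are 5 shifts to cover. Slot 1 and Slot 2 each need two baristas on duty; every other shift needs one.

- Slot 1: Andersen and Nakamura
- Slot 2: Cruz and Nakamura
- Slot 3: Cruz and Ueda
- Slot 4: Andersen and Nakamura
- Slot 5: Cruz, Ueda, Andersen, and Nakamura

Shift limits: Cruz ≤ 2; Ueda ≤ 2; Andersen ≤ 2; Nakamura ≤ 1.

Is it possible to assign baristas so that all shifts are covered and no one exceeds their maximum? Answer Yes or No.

No

Total capacity is 7 and 7 slots are needed, so capacity alone doesn't rule it out.
Shifts {Slot 1, Slot 2} need 4 worker-slots in total, but the baristas available for any of those shifts (Cruz, Andersen, and Nakamura) can supply at most 3 among them. So no valid schedule exists.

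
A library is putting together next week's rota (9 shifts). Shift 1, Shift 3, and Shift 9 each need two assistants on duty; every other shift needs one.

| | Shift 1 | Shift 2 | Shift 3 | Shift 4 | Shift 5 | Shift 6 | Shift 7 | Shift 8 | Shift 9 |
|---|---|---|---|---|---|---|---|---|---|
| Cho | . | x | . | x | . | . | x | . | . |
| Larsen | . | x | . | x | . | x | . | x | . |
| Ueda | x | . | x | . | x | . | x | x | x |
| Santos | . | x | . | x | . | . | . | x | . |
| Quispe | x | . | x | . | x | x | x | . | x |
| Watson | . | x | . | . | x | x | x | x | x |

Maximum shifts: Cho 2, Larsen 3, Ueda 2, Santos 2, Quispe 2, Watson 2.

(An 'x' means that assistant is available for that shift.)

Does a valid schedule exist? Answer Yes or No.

No

Total capacity is 13 and 12 slots are needed, so capacity alone doesn't rule it out.
Shifts {Shift 1, Shift 3, Shift 9} need 6 worker-slots in total, but the assistants available for any of those shifts (Ueda, Quispe, and Watson) can supply at most 5 among them. So no valid schedule exists.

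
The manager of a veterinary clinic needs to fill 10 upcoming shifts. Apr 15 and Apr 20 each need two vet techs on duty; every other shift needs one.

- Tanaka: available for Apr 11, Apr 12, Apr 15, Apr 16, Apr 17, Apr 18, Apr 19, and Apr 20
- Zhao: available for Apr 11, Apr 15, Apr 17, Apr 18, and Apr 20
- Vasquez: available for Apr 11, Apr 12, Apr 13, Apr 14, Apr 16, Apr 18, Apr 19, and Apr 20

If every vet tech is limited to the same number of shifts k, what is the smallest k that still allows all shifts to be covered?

With 3 vet techs and 12 worker-slots to fill, someone must work at least ⌈12/3⌉ = 4 shifts, so k ≥ 4.
k = 4 works: Apr 11→Zhao, Apr 12→Tanaka, Apr 13→Vasquez, Apr 14→Vasquez, Apr 15→Tanaka+Zhao, Apr 16→Tanaka, Apr 17→Tanaka, Apr 18→Zhao, Apr 19→Vasquez, Apr 20→Zhao+Vasquez.
Loads: Tanaka 4, Zhao 4, Vasquez 4 — all ≤ 4.

4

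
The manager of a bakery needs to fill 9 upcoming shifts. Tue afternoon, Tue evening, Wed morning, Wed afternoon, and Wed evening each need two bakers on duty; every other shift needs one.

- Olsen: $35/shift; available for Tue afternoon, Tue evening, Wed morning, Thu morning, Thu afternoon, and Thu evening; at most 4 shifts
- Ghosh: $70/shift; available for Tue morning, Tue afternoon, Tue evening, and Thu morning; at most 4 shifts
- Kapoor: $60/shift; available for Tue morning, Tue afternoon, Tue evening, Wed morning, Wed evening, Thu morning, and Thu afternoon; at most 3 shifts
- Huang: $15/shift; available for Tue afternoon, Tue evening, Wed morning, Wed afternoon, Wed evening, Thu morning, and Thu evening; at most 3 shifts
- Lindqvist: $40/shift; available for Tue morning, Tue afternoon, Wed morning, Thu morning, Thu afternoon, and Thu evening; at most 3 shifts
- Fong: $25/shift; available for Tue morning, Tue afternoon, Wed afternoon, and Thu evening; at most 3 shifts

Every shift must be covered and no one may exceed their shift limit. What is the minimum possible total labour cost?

Wed afternoon can only be covered by Huang and Fong, so that assignment is forced.
Wed evening can only be covered by Kapoor and Huang, so that assignment is forced.
Picking the cheapest available baker for each shift independently would cost $345, but that ignores the shift limits.
An optimal schedule: Tue morning→Fong, Tue afternoon→Olsen+Lindqvist, Tue evening→Huang+Olsen, Wed morning→Olsen+Lindqvist, Wed afternoon→Huang+Fong, Wed evening→Huang+Kapoor, Thu morning→Lindqvist, Thu afternoon→Olsen, Thu evening→Fong.
Total: 25 + 35 + 40 + 15 + 35 + 35 + 40 + 15 + 25 + 15 + 60 + 40 + 35 + 25 = $440.

$440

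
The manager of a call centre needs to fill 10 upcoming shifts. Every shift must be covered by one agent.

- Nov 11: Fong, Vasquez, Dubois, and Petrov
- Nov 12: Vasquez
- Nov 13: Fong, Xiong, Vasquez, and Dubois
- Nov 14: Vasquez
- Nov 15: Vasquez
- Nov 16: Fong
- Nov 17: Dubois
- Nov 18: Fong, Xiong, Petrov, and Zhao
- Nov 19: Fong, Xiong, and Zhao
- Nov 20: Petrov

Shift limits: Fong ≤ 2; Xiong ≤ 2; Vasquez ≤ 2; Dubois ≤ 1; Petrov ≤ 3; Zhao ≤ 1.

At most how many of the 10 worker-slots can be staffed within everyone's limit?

9

Total capacity across all agents is 2+2+2+1+3+1 = 11, and 10 slots are needed, so at most 10 can be filled.
Shifts {Nov 12, Nov 14, Nov 15} need 3 slots but only Vasquez are available for them, supplying at most 2 — so at least 1 slot must go unfilled.
An assignment achieving 9: Nov 11→Petrov, Nov 12→Vasquez, Nov 13→Xiong, Nov 14→Vasquez, Nov 16→Fong, Nov 17→Dubois, Nov 18→Xiong, Nov 19→Fong, Nov 20→Petrov.
Loads: Fong 2/2, Xiong 2/2, Vasquez 2/2, Dubois 1/1, Petrov 2/3, Zhao 0/1.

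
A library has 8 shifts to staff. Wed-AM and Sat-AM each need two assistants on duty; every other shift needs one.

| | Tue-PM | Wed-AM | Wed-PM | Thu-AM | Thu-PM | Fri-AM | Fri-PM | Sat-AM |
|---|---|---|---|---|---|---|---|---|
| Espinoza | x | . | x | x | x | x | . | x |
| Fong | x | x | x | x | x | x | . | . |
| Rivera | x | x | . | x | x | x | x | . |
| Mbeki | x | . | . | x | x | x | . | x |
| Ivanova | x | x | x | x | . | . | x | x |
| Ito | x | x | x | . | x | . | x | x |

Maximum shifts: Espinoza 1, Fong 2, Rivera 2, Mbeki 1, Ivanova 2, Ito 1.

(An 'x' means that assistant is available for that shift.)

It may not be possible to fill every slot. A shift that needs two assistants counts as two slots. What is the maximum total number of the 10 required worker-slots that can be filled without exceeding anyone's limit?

9

Total capacity across all assistants is 1+2+2+1+2+1 = 9, and 10 slots are needed, so at most 9 can be filled.
An assignment achieving 9: Wed-AM→Fong+Rivera, Wed-PM→Espinoza, Thu-AM→Ivanova, Thu-PM→Ito, Fri-AM→Fong, Fri-PM→Rivera, Sat-AM→Mbeki+Ivanova.
Loads: Espinoza 1/1, Fong 2/2, Rivera 2/2, Mbeki 1/1, Ivanova 2/2, Ito 1/1.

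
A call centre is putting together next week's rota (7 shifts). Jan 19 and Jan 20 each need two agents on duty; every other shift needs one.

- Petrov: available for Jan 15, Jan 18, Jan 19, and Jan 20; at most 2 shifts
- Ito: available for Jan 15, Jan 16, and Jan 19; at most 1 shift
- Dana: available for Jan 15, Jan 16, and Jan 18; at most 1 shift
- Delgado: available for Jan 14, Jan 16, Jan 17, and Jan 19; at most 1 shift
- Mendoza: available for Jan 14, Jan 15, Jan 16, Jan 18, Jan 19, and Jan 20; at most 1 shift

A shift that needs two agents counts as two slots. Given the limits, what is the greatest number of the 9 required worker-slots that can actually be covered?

6

Total capacity across all agents is 2+1+1+1+1 = 6, and 9 slots are needed, so at most 6 can be filled.
An assignment achieving 6: Jan 14→Mendoza, Jan 15→Ito, Jan 16→Dana, Jan 17→Delgado, Jan 18→Petrov, Jan 20→Petrov.
Loads: Petrov 2/2, Ito 1/1, Dana 1/1, Delgado 1/1, Mendoza 1/1.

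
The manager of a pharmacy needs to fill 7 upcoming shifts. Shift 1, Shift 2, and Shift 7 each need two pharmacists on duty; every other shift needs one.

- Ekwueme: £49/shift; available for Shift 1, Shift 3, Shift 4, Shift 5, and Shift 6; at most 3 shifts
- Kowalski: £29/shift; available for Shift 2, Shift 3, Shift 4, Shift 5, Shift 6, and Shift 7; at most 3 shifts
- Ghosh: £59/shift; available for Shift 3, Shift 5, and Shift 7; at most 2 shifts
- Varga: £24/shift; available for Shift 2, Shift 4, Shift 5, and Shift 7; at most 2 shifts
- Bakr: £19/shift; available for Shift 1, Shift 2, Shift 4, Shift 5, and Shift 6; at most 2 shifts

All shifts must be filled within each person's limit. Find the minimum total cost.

£320

Shift 1 can only be covered by Ekwueme and Bakr, so that assignment is forced.
Picking the cheapest available pharmacist for each shift independently would cost £250, but that ignores the shift limits.
An optimal schedule: Shift 1→Bakr+Ekwueme, Shift 2→Bakr+Varga, Shift 3→Kowalski, Shift 4→Ekwueme, Shift 5→Ekwueme, Shift 6→Kowalski, Shift 7→Varga+Kowalski.
Total: 19 + 49 + 19 + 24 + 29 + 49 + 49 + 29 + 24 + 29 = £320.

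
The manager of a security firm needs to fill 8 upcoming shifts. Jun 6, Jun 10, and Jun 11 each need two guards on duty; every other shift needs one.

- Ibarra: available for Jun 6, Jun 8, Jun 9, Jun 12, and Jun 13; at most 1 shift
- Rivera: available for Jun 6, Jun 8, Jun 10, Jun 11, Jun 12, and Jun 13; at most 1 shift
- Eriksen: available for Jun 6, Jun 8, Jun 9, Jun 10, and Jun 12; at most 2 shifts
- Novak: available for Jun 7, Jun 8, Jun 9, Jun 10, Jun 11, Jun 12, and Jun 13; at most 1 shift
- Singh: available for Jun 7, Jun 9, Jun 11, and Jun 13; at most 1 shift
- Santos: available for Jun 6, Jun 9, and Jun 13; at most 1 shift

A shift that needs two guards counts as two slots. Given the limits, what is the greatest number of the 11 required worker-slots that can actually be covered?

7

Total capacity across all guards is 1+1+2+1+1+1 = 7, and 11 slots are needed, so at most 7 can be filled.
An assignment achieving 7: Jun 6→Ibarra+Eriksen, Jun 7→Novak, Jun 9→Santos, Jun 10→Rivera+Eriksen, Jun 11→Singh.
Loads: Ibarra 1/1, Rivera 1/1, Eriksen 2/2, Novak 1/1, Singh 1/1, Santos 1/1.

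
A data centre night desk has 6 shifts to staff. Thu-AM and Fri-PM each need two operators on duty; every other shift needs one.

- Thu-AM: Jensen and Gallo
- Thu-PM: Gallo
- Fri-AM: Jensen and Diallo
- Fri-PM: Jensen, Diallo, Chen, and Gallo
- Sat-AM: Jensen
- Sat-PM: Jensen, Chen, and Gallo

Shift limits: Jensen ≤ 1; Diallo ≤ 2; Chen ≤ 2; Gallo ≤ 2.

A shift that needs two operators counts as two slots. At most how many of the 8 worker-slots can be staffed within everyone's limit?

Total capacity across all operators is 1+2+2+2 = 7, and 8 slots are needed, so at most 7 can be filled.
An assignment achieving 7: Thu-AM→Gallo, Thu-PM→Gallo, Fri-AM→Diallo, Fri-PM→Diallo+Chen, Sat-AM→Jensen, Sat-PM→Chen.
Loads: Jensen 1/1, Diallo 2/2, Chen 2/2, Gallo 2/2.

7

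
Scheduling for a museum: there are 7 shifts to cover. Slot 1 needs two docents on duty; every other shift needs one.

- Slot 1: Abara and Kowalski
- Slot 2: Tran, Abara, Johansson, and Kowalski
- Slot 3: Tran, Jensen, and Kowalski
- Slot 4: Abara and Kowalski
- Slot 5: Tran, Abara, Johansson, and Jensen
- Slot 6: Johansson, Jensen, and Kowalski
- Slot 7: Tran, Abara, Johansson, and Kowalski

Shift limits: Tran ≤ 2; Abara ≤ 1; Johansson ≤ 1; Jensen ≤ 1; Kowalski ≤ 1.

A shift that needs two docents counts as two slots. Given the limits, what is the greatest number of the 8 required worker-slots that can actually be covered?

Total capacity across all docents is 2+1+1+1+1 = 6, and 8 slots are needed, so at most 6 can be filled.
An assignment achieving 6: Slot 1→Abara+Kowalski, Slot 2→Tran, Slot 3→Tran, Slot 5→Jensen, Slot 6→Johansson.
Loads: Tran 2/2, Abara 1/1, Johansson 1/1, Jensen 1/1, Kowalski 1/1.

6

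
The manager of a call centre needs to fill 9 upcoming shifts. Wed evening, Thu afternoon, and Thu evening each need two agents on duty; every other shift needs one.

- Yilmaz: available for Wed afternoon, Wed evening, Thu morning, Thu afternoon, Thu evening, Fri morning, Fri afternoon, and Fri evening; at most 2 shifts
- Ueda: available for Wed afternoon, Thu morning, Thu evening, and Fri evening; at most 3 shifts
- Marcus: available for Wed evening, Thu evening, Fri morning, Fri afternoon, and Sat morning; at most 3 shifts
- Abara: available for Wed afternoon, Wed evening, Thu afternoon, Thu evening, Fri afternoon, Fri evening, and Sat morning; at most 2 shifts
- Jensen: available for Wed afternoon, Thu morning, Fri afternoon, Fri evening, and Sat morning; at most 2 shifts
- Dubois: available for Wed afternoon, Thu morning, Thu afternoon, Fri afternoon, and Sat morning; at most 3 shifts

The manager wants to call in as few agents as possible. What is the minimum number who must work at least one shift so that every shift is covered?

12 slots to fill and no one can take more than 3, so at least ⌈12/3⌉ = 4 agents are needed.
Any 4 agents together have capacity at most 3+3+3+2 = 11 < 12 slots, so 4 can never suffice.
Yilmaz, Ueda, Marcus, Abara, and Jensen alone can cover everything: Wed afternoon→Ueda, Wed evening→Marcus+Abara, Thu morning→Ueda, Thu afternoon→Yilmaz+Abara, Thu evening→Ueda+Marcus, Fri morning→Yilmaz, Fri afternoon→Jensen, Fri evening→Jensen, Sat morning→Marcus.

5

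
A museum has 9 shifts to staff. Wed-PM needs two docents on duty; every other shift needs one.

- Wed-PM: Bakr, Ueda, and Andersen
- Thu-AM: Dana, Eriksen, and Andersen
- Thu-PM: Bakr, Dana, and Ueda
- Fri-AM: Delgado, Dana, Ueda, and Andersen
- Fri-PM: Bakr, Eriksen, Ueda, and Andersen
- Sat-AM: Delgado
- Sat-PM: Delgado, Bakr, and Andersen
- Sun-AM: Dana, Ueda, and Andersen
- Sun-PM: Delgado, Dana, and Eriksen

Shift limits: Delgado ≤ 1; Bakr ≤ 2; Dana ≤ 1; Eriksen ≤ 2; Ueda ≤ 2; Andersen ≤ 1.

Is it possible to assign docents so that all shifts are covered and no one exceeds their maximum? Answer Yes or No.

No

Total capacity is 1+2+1+2+2+1 = 9 but 10 worker-slots are needed — infeasible.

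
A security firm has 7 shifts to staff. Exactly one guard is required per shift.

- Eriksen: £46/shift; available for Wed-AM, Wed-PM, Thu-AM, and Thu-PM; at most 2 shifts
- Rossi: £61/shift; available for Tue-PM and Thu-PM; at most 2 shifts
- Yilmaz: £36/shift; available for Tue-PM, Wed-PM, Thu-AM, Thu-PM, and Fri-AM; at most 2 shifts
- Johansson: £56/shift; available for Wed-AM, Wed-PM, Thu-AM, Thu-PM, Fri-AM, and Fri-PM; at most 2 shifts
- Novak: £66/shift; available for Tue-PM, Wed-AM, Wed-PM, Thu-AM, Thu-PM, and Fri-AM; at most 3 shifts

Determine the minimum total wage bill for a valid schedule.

Fri-PM can only be covered by Johansson, so that assignment is forced.
Picking the cheapest available guard for each shift independently would cost £282, but that ignores the shift limits.
An optimal schedule: Tue-PM→Yilmaz, Wed-AM→Eriksen, Wed-PM→Eriksen, Thu-AM→Johansson, Thu-PM→Rossi, Fri-AM→Yilmaz, Fri-PM→Johansson.
Total: 36 + 46 + 46 + 56 + 61 + 36 + 56 = £337.

£337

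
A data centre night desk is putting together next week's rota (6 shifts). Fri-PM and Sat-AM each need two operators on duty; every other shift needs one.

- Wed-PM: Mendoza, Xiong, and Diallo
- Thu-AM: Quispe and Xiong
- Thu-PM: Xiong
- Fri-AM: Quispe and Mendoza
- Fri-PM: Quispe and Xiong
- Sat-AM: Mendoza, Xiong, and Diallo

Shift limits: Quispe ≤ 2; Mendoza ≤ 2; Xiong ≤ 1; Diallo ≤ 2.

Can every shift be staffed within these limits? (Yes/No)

Shifts {Thu-PM, Fri-PM} need 3 worker-slots in total, but the operators available for any of those shifts (Quispe and Xiong) can supply at most 2 among them. So no valid schedule exists.

No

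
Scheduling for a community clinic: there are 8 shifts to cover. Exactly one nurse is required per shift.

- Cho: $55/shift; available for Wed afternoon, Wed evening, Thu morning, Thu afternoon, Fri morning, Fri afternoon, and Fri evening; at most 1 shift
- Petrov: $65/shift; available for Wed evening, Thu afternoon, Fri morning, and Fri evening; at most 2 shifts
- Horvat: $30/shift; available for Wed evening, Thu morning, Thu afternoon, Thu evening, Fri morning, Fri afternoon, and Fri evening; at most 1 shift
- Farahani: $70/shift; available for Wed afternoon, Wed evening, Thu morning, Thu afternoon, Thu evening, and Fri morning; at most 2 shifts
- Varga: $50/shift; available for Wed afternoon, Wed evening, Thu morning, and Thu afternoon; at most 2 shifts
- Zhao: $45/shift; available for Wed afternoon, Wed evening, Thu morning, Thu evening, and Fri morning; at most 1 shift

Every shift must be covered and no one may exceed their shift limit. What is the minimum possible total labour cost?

Picking the cheapest available nurse for each shift independently would cost $255, but that ignores the shift limits.
An optimal schedule: Wed afternoon→Varga, Wed evening→Farahani, Thu morning→Varga, Thu afternoon→Petrov, Thu evening→Zhao, Fri morning→Petrov, Fri afternoon→Horvat, Fri evening→Cho.
Total: 50 + 70 + 50 + 65 + 45 + 65 + 30 + 55 = $430.

$430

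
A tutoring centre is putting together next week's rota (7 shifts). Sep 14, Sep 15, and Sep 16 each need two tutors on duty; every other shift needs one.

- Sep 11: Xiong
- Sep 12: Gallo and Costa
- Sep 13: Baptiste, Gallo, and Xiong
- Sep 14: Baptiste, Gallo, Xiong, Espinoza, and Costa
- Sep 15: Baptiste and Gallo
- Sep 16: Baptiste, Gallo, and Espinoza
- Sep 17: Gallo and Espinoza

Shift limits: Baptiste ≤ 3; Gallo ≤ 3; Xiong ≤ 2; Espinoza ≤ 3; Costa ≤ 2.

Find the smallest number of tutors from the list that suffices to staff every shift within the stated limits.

4

10 slots to fill and no one can take more than 3, so at least ⌈10/3⌉ = 4 tutors are needed.
Baptiste, Gallo, Xiong, and Espinoza alone can cover everything: Sep 11→Xiong, Sep 12→Gallo, Sep 13→Baptiste, Sep 14→Xiong+Espinoza, Sep 15→Baptiste+Gallo, Sep 16→Baptiste+Espinoza, Sep 17→Gallo.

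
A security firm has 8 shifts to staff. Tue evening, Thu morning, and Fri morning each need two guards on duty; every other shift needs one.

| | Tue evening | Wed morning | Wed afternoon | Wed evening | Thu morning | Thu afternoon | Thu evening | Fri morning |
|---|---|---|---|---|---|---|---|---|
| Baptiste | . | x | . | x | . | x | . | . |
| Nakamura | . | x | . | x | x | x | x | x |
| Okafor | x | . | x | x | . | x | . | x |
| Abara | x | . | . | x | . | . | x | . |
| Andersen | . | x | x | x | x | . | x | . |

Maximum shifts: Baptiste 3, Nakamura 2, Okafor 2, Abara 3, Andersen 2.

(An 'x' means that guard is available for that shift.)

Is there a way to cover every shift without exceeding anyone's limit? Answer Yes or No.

Yes

Tue evening can only be covered by Okafor and Abara, so that assignment is forced.
Thu morning can only be covered by Nakamura and Andersen, so that assignment is forced.
Fri morning can only be covered by Nakamura and Okafor, so that assignment is forced.
One valid schedule: Tue evening→Okafor+Abara, Wed morning→Baptiste, Wed afternoon→Andersen, Wed evening→Baptiste, Thu morning→Nakamura+Andersen, Thu afternoon→Baptiste, Thu evening→Abara, Fri morning→Nakamura+Okafor.
Loads: Baptiste 3/3, Nakamura 2/2, Okafor 2/2, Abara 2/3, Andersen 2/2 — all within limits.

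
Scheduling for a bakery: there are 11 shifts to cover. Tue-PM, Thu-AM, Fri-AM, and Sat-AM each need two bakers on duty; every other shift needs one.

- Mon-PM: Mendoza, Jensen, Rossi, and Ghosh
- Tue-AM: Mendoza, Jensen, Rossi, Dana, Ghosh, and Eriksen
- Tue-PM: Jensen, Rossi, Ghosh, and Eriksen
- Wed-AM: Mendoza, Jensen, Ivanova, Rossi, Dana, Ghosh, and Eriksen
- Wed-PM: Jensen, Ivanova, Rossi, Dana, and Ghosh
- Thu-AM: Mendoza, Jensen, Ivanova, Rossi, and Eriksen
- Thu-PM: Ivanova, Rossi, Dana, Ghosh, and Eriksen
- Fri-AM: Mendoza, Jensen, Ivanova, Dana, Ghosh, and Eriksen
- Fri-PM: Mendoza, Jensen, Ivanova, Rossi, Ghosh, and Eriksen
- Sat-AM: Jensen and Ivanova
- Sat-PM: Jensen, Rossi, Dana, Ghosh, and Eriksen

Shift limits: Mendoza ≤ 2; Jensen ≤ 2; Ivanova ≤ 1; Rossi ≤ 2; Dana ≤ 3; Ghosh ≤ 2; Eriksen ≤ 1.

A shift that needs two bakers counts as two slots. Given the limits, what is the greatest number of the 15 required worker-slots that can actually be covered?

Total capacity across all bakers is 2+2+1+2+3+2+1 = 13, and 15 slots are needed, so at most 13 can be filled.
An assignment achieving 13: Mon-PM→Mendoza, Tue-AM→Dana, Tue-PM→Jensen+Rossi, Wed-PM→Rossi, Thu-AM→Mendoza+Eriksen, Thu-PM→Dana, Fri-AM→Ghosh, Fri-PM→Ghosh, Sat-AM→Jensen+Ivanova, Sat-PM→Dana.
Loads: Mendoza 2/2, Jensen 2/2, Ivanova 1/1, Rossi 2/2, Dana 3/3, Ghosh 2/2, Eriksen 1/1.

13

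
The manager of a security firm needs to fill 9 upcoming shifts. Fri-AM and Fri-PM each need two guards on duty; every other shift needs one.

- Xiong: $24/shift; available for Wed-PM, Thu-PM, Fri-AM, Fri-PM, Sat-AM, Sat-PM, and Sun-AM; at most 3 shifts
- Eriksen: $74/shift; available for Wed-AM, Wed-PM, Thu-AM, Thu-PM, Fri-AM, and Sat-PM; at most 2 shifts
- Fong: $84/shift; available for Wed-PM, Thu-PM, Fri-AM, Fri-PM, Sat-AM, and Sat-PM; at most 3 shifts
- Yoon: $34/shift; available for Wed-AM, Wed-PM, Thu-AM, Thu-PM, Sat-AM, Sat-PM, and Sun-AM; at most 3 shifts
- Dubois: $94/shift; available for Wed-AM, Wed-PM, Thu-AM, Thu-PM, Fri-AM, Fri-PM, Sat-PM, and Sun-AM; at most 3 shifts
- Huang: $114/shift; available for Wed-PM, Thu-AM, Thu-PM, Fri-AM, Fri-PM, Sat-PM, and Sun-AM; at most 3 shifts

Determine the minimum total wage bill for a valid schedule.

$574

Picking the cheapest available guard for each shift independently would cost $394, but that ignores the shift limits.
An optimal schedule: Wed-AM→Yoon, Wed-PM→Yoon, Thu-AM→Yoon, Thu-PM→Eriksen, Fri-AM→Eriksen+Fong, Fri-PM→Xiong+Fong, Sat-AM→Xiong, Sat-PM→Fong, Sun-AM→Xiong.
Total: 34 + 34 + 34 + 74 + 74 + 84 + 24 + 84 + 24 + 84 + 24 = $574.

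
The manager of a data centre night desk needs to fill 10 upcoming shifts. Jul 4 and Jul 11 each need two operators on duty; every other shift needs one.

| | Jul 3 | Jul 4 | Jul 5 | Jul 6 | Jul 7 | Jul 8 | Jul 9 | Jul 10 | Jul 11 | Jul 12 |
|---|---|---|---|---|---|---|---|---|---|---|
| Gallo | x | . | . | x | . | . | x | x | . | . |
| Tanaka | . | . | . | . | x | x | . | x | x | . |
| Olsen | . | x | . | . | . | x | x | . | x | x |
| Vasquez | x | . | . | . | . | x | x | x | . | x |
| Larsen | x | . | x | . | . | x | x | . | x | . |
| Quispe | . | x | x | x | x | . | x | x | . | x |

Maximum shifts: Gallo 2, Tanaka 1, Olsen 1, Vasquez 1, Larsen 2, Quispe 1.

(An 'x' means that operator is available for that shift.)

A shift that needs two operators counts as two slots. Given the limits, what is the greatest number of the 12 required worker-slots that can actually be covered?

Total capacity across all operators is 2+1+1+1+2+1 = 8, and 12 slots are needed, so at most 8 can be filled.
An assignment achieving 8: Jul 3→Gallo, Jul 4→Olsen+Quispe, Jul 5→Larsen, Jul 6→Gallo, Jul 7→Tanaka, Jul 11→Larsen, Jul 12→Vasquez.
Loads: Gallo 2/2, Tanaka 1/1, Olsen 1/1, Vasquez 1/1, Larsen 2/2, Quispe 1/1.

8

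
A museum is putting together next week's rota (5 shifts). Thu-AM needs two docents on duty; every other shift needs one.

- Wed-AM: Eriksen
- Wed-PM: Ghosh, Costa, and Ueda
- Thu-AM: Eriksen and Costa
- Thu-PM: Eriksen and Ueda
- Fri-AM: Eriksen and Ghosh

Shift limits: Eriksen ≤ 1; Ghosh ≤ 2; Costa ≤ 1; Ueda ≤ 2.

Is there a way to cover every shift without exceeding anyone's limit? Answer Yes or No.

Total capacity is 6 and 6 slots are needed, so capacity alone doesn't rule it out.
Shifts {Wed-AM, Thu-AM} need 3 worker-slots in total, but the docents available for any of those shifts (Eriksen and Costa) can supply at most 2 among them. So no valid schedule exists.

No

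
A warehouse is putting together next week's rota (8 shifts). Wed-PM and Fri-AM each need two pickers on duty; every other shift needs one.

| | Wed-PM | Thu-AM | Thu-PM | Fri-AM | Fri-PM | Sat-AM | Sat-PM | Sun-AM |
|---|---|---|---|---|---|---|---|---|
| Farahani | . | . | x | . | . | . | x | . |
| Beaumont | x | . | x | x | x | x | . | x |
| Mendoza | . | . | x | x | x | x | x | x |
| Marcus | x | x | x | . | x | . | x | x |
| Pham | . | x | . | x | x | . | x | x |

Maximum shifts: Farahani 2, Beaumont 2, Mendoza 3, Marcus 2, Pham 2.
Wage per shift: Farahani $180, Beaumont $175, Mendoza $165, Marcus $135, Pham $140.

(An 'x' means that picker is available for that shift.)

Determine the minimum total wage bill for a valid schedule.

Wed-PM can only be covered by Beaumont and Marcus, so that assignment is forced.
Picking the cheapest available picker for each shift independently would cost $1455, but that ignores the shift limits.
An optimal schedule: Wed-PM→Marcus+Beaumont, Thu-AM→Marcus, Thu-PM→Mendoza, Fri-AM→Pham+Mendoza, Fri-PM→Pham, Sat-AM→Mendoza, Sat-PM→Farahani, Sun-AM→Beaumont.
Total: 135 + 175 + 135 + 165 + 140 + 165 + 140 + 165 + 180 + 175 = $1575.

$1575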